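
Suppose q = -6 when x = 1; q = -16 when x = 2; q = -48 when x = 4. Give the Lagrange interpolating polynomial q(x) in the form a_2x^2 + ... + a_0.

q(x) = -2x^2 - 4x

Build the Lagrange basis polynomials:
L_0(x) = (x - 2)(x - 4) / [3] = (1/3)x^2 - 2x + 8/3
L_1(x) = (x - 1)(x - 4) / [-2] = -(1/2)x^2 + (5/2)x - 2
L_2(x) = (x - 1)(x - 2) / [6] = (1/6)x^2 - (1/2)x + 1/3
q(x) = (-6)·L_0 + (-16)·L_1 + (-48)·L_2
  (-6)·L_0(x) = -2x^2 + 12x - 16
  (-16)·L_1(x) = 8x^2 - 40x + 32
  (-48)·L_2(x) = -8x^2 + 24x - 16
Adding term by term: -2x^2 - 4x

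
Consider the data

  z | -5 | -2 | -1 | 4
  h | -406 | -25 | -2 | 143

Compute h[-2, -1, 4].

h[-2,-1] = (-2 - (-25)) / (-1 - (-2)) = 23
h[-1,4] = (143 - (-2)) / (4 - (-1)) = 29
h[-2,-1,4] = (29 - 23) / (4 - (-2)) = 1

1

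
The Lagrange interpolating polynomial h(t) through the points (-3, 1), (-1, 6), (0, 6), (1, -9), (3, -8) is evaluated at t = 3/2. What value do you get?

L_0(3/2) = (5/2)·(3/2)·(1/2)·(-3/2)/[(-2)·(-3)·(-4)·(-6)] = -5/256
L_1(3/2) = (9/2)·(3/2)·(1/2)·(-3/2)/[(2)·(-1)·(-2)·(-4)] = 81/256
L_2(3/2) = (9/2)·(5/2)·(1/2)·(-3/2)/[(3)·(1)·(-1)·(-3)] = -15/16
L_3(3/2) = (9/2)·(5/2)·(3/2)·(-3/2)/[(4)·(2)·(1)·(-2)] = 405/256
L_4(3/2) = (9/2)·(5/2)·(3/2)·(1/2)/[(6)·(4)·(3)·(2)] = 15/256
Sum: 1·(-5/256) + 6·(81/256) + 6·(-15/16) + (-9)·(405/256) + (-8)·(15/256) = -1181/64

-1181/64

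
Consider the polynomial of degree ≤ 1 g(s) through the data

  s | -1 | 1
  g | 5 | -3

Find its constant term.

1

Build the Lagrange basis polynomials:
L_0(s) = (s - 1) / [-2] = -(1/2)s + 1/2
L_1(s) = (s + 1) / [2] = (1/2)s + 1/2
g(s) = 5·L_0 + (-3)·L_1
Only the constant term is needed; take it from each L_i and combine:
5·(1/2) + (-3)·(1/2) = 1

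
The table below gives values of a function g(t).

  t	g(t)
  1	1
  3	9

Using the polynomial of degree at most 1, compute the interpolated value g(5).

17

Evaluate each Lagrange basis at t = 5:
L_0(5) = (2)/[(-2)] = -1
L_1(5) = (4)/[(2)] = 2
Sum: 1·(-1) + 9·(2) = 17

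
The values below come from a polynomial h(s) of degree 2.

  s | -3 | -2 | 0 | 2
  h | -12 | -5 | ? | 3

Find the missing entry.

The 3 known values determine h uniquely (degree ≤ 2).
L_0(0) = (2)·(-2)/[(-1)·(-5)] = -4/5
L_1(0) = (3)·(-2)/[(1)·(-4)] = 3/2
L_2(0) = (3)·(2)/[(5)·(4)] = 3/10
Sum: (-12)·(-4/5) + (-5)·(3/2) + 3·(3/10) = 3

3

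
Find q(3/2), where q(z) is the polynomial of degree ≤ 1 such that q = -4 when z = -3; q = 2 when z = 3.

Evaluate each Lagrange basis at z = 3/2:
L_0(3/2) = (-3/2)/[(-6)] = 1/4
L_1(3/2) = (9/2)/[(6)] = 3/4
Sum: (-4)·(1/4) + 2·(3/4) = 1/2

1/2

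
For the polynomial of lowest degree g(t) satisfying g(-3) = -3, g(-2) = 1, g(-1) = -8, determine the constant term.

-30

Build the Lagrange basis polynomials:
L_0(t) = (t + 2)(t + 1) / [2] = (1/2)t^2 + (3/2)t + 1
L_1(t) = (t + 3)(t + 1) / [-1] = -t^2 - 4t - 3
L_2(t) = (t + 3)(t + 2) / [2] = (1/2)t^2 + (5/2)t + 3
g(t) = (-3)·L_0 + 1·L_1 + (-8)·L_2
Only the constant term is needed; take it from each L_i and combine:
(-3)·(1) + 1·(-3) + (-8)·(3) = -30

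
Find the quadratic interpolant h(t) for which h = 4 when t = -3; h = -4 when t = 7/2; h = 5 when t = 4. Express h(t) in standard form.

h(t) = (250/91)t^2 - (237/91)t - 371/13

Newton's divided differences:
h[-3,7/2] = (-4 - 4) / (7/2 - (-3)) = -16/13
h[7/2,4] = (5 - (-4)) / (4 - 7/2) = 18
h[-3,7/2,4] = (18 - (-16/13)) / (4 - (-3)) = 250/91
h(t) = 4 + (-16/13)·(t + 3) + (250/91)·(t + 3)(t - 7/2)
Expanding: h(t) = (250/91)t^2 - (237/91)t - 371/13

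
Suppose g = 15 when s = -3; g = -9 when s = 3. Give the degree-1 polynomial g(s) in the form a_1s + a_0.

L_0(s) = (s - 3) / [-6] = -(1/6)s + 1/2
L_1(s) = (s + 3) / [6] = (1/6)s + 1/2
g(s) = 15·L_0 + (-9)·L_1
  15·L_0(s) = -(5/2)s + 15/2
  (-9)·L_1(s) = -(3/2)s - 9/2
Adding term by term: -4s + 3

g(s) = -4s + 3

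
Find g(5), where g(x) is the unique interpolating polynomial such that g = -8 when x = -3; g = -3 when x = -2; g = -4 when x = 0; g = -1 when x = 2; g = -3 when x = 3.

-52

Evaluate each Lagrange basis at x = 5:
L_0(5) = (7)·(5)·(3)·(2)/[(-1)·(-3)·(-5)·(-6)] = 7/3
L_1(5) = (8)·(5)·(3)·(2)/[(1)·(-2)·(-4)·(-5)] = -6
L_2(5) = (8)·(7)·(3)·(2)/[(3)·(2)·(-2)·(-3)] = 28/3
L_3(5) = (8)·(7)·(5)·(2)/[(5)·(4)·(2)·(-1)] = -14
L_4(5) = (8)·(7)·(5)·(3)/[(6)·(5)·(3)·(1)] = 28/3
Sum: (-8)·(7/3) + (-3)·(-6) + (-4)·(28/3) + (-1)·(-14) + (-3)·(28/3) = -52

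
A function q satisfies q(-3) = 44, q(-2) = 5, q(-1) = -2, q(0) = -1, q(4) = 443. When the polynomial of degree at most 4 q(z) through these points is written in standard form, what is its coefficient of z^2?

Build the Lagrange basis polynomials:
L_0(z) = (z + 2)(z + 1)z(z - 4) / [42] = (1/42)z^4 - (1/42)z^3 - (5/21)z^2 - (4/21)z
L_1(z) = (z + 3)(z + 1)z(z - 4) / [-12] = -(1/12)z^4 + (13/12)z^2 + z
L_2(z) = (z + 3)(z + 2)z(z - 4) / [10] = (1/10)z^4 + (1/10)z^3 - (7/5)z^2 - (12/5)z
L_3(z) = (z + 3)(z + 2)(z + 1)(z - 4) / [-24] = -(1/24)z^4 - (1/12)z^3 + (13/24)z^2 + (19/12)z + 1
L_4(z) = (z + 3)(z + 2)(z + 1)z / [840] = (1/840)z^4 + (1/140)z^3 + (11/840)z^2 + (1/140)z
q(z) = 44·L_0 + 5·L_1 + (-2)·L_2 + (-1)·L_3 + 443·L_4
Only the coefficient of z^2 is needed; take it from each L_i and combine:
44·(-5/21) + 5·(13/12) + (-2)·(-7/5) + (-1)·(13/24) + 443·(11/840) = 3

3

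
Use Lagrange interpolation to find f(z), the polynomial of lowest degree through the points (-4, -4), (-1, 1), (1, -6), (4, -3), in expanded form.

f(z) = (29/120)z^3 - (1/15)z^2 - (449/120)z - 73/30

L_0(z) = (z + 1)(z - 1)(z - 4) / [-120] = -(1/120)z^3 + (1/30)z^2 + (1/120)z - 1/30
L_1(z) = (z + 4)(z - 1)(z - 4) / [30] = (1/30)z^3 - (1/30)z^2 - (8/15)z + 8/15
L_2(z) = (z + 4)(z + 1)(z - 4) / [-30] = -(1/30)z^3 - (1/30)z^2 + (8/15)z + 8/15
L_3(z) = (z + 4)(z + 1)(z - 1) / [120] = (1/120)z^3 + (1/30)z^2 - (1/120)z - 1/30
f(z) = (-4)·L_0 + 1·L_1 + (-6)·L_2 + (-3)·L_3
  (-4)·L_0(z) = (1/30)z^3 - (2/15)z^2 - (1/30)z + 2/15
  1·L_1(z) = (1/30)z^3 - (1/30)z^2 - (8/15)z + 8/15
  (-6)·L_2(z) = (1/5)z^3 + (1/5)z^2 - (16/5)z - 16/5
  (-3)·L_3(z) = -(1/40)z^3 - (1/10)z^2 + (1/40)z + 1/10
Adding term by term: (29/120)z^3 - (1/15)z^2 - (449/120)z - 73/30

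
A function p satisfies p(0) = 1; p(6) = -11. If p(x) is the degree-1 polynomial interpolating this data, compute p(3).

Evaluate each Lagrange basis at x = 3:
L_0(3) = (-3)/[(-6)] = 1/2
L_1(3) = (3)/[(6)] = 1/2
Sum: 1·(1/2) + (-11)·(1/2) = -5

-5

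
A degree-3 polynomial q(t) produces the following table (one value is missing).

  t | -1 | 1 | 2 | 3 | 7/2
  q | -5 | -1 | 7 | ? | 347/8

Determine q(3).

The 4 known values determine q uniquely (degree ≤ 3).
L_0(3) = (2)·(1)·(-1/2)/[(-2)·(-3)·(-9/2)] = 1/27
L_1(3) = (4)·(1)·(-1/2)/[(2)·(-1)·(-5/2)] = -2/5
L_2(3) = (4)·(2)·(-1/2)/[(3)·(1)·(-3/2)] = 8/9
L_3(3) = (4)·(2)·(1)/[(9/2)·(5/2)·(3/2)] = 64/135
Sum: (-5)·(1/27) + (-1)·(-2/5) + 7·(8/9) + 347/8·(64/135) = 27

27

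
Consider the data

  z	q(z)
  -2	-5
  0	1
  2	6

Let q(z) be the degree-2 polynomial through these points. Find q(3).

65/8

L_0(3) = (3)·(1)/[(-2)·(-4)] = 3/8
L_1(3) = (5)·(1)/[(2)·(-2)] = -5/4
L_2(3) = (5)·(3)/[(4)·(2)] = 15/8
Sum: (-5)·(3/8) + 1·(-5/4) + 6·(15/8) = 65/8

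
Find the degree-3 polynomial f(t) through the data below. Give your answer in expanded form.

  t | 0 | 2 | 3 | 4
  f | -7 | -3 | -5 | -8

Build the Lagrange basis polynomials:
L_0(t) = (t - 2)(t - 3)(t - 4) / [-24] = -(1/24)t^3 + (3/8)t^2 - (13/12)t + 1
L_1(t) = t(t - 3)(t - 4) / [4] = (1/4)t^3 - (7/4)t^2 + 3t
L_2(t) = t(t - 2)(t - 4) / [-3] = -(1/3)t^3 + 2t^2 - (8/3)t
L_3(t) = t(t - 2)(t - 3) / [8] = (1/8)t^3 - (5/8)t^2 + (3/4)t
f(t) = (-7)·L_0 + (-3)·L_1 + (-5)·L_2 + (-8)·L_3
  (-7)·L_0(t) = (7/24)t^3 - (21/8)t^2 + (91/12)t - 7
  (-3)·L_1(t) = -(3/4)t^3 + (21/4)t^2 - 9t
  (-5)·L_2(t) = (5/3)t^3 - 10t^2 + (40/3)t
  (-8)·L_3(t) = -t^3 + 5t^2 - 6t
Adding term by term: (5/24)t^3 - (19/8)t^2 + (71/12)t - 7

f(t) = (5/24)t^3 - (19/8)t^2 + (71/12)t - 7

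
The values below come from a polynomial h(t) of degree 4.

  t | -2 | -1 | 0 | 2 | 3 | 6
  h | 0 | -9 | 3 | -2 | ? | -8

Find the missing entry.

The 5 known values determine h uniquely (degree ≤ 4).
Evaluate each Lagrange basis at t = 3:
L_0(3) = (4)·(3)·(1)·(-3)/[(-1)·(-2)·(-4)·(-8)] = -9/16
L_1(3) = (5)·(3)·(1)·(-3)/[(1)·(-1)·(-3)·(-7)] = 15/7
L_2(3) = (5)·(4)·(1)·(-3)/[(2)·(1)·(-2)·(-6)] = -5/2
L_3(3) = (5)·(4)·(3)·(-3)/[(4)·(3)·(2)·(-4)] = 15/8
L_4(3) = (5)·(4)·(3)·(1)/[(8)·(7)·(6)·(4)] = 5/112
Sum: 0 + (-9)·(15/7) + 3·(-5/2) + (-2)·(15/8) + (-8)·(5/112) = -865/28

-865/28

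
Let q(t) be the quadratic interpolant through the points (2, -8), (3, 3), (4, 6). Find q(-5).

L_0(-5) = (-8)·(-9)/[(-1)·(-2)] = 36
L_1(-5) = (-7)·(-9)/[(1)·(-1)] = -63
L_2(-5) = (-7)·(-8)/[(2)·(1)] = 28
Sum: (-8)·(36) + 3·(-63) + 6·(28) = -309

-309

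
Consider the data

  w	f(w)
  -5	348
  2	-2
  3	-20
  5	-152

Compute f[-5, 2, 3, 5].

f[-5,2] = (-2 - 348) / (2 - (-5)) = -50
f[2,3] = (-20 - (-2)) / (3 - 2) = -18
f[3,5] = (-152 - (-20)) / (5 - 3) = -66
f[-5,2,3] = (-18 - (-50)) / (3 - (-5)) = 4
f[2,3,5] = (-66 - (-18)) / (5 - 2) = -16
f[-5,2,3,5] = (-16 - 4) / (5 - (-5)) = -2

-2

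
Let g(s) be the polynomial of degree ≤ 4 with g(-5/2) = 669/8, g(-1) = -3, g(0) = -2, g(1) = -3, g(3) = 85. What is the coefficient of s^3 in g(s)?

L_0(s) = (s + 1)s(s - 1)(s - 3) / [1155/16] = (16/1155)s^4 - (16/385)s^3 - (16/1155)s^2 + (16/385)s
L_1(s) = (s + 5/2)s(s - 1)(s - 3) / [-12] = -(1/12)s^4 + (1/8)s^3 + (7/12)s^2 - (5/8)s
L_2(s) = (s + 5/2)(s + 1)(s - 1)(s - 3) / [15/2] = (2/15)s^4 - (1/15)s^3 - (17/15)s^2 + (1/15)s + 1
L_3(s) = (s + 5/2)(s + 1)s(s - 3) / [-14] = -(1/14)s^4 - (1/28)s^3 + (4/7)s^2 + (15/28)s
L_4(s) = (s + 5/2)(s + 1)s(s - 1) / [132] = (1/132)s^4 + (5/264)s^3 - (1/132)s^2 - (5/264)s
g(s) = (669/8)·L_0 + (-3)·L_1 + (-2)·L_2 + (-3)·L_3 + 85·L_4
Only the coefficient of s^3 is needed; take it from each L_i and combine:
(669/8)·(-16/385) + (-3)·(1/8) + (-2)·(-1/15) + (-3)·(-1/28) + 85·(5/264) = -2

-2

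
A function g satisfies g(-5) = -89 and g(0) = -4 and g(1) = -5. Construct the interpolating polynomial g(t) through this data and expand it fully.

Build the Lagrange basis polynomials:
L_0(t) = t(t - 1) / [30] = (1/30)t^2 - (1/30)t
L_1(t) = (t + 5)(t - 1) / [-5] = -(1/5)t^2 - (4/5)t + 1
L_2(t) = (t + 5)t / [6] = (1/6)t^2 + (5/6)t
g(t) = (-89)·L_0 + (-4)·L_1 + (-5)·L_2
  (-89)·L_0(t) = -(89/30)t^2 + (89/30)t
  (-4)·L_1(t) = (4/5)t^2 + (16/5)t - 4
  (-5)·L_2(t) = -(5/6)t^2 - (25/6)t
Adding term by term: -3t^2 + 2t - 4

g(t) = -3t^2 + 2t - 4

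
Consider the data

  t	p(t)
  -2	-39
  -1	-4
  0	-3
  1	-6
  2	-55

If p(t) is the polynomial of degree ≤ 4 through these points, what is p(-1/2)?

-45/16

Using Newton's divided-difference form:
p[-2,-1] = (-4 - (-39)) / (-1 - (-2)) = 35
p[-1,0] = (-3 - (-4)) / (0 - (-1)) = 1
p[0,1] = (-6 - (-3)) / (1 - 0) = -3
p[1,2] = (-55 - (-6)) / (2 - 1) = -49
p[-2,-1,0] = (1 - 35) / (0 - (-2)) = -17
p[-1,0,1] = (-3 - 1) / (1 - (-1)) = -2
p[0,1,2] = (-49 - (-3)) / (2 - 0) = -23
p[-2,-1,0,1] = (-2 - (-17)) / (1 - (-2)) = 5
p[-1,0,1,2] = (-23 - (-2)) / (2 - (-1)) = -7
p[-2,-1,0,1,2] = (-7 - 5) / (2 - (-2)) = -3
p(-1/2) = -39 + 35·(3/2) + (-17)·(3/2)·(1/2) + 5·(3/2)·(1/2)·(-1/2) + (-3)·(3/2)·(1/2)·(-1/2)·(-3/2) = -45/16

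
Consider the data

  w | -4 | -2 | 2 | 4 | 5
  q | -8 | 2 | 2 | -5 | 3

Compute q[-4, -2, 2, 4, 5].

403/6048

q[-4,-2] = (2 - (-8)) / (-2 - (-4)) = 5
q[-2,2] = (2 - 2) / (2 - (-2)) = 0
q[2,4] = (-5 - 2) / (4 - 2) = -7/2
q[4,5] = (3 - (-5)) / (5 - 4) = 8
q[-4,-2,2] = (0 - 5) / (2 - (-4)) = -5/6
q[-2,2,4] = (-7/2 - 0) / (4 - (-2)) = -7/12
q[2,4,5] = (8 - (-7/2)) / (5 - 2) = 23/6
q[-4,-2,2,4] = (-7/12 - (-5/6)) / (4 - (-4)) = 1/32
q[-2,2,4,5] = (23/6 - (-7/12)) / (5 - (-2)) = 53/84
q[-4,-2,2,4,5] = (53/84 - 1/32) / (5 - (-4)) = 403/6048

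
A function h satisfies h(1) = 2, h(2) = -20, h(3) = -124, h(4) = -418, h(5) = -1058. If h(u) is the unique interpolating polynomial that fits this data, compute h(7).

L_0(7) = (5)·(4)·(3)·(2)/[(-1)·(-2)·(-3)·(-4)] = 5
L_1(7) = (6)·(4)·(3)·(2)/[(1)·(-1)·(-2)·(-3)] = -24
L_2(7) = (6)·(5)·(3)·(2)/[(2)·(1)·(-1)·(-2)] = 45
L_3(7) = (6)·(5)·(4)·(2)/[(3)·(2)·(1)·(-1)] = -40
L_4(7) = (6)·(5)·(4)·(3)/[(4)·(3)·(2)·(1)] = 15
Sum: 2·(5) + (-20)·(-24) + (-124)·(45) + (-418)·(-40) + (-1058)·(15) = -4240

-4240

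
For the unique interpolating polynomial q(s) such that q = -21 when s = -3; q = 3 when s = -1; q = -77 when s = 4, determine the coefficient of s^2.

-4

The leading coefficient equals the top divided difference q[-3,-1,4].
q[-3,-1] = (3 - (-21)) / (-1 - (-3)) = 12
q[-1,4] = (-77 - 3) / (4 - (-1)) = -16
q[-3,-1,4] = (-16 - 12) / (4 - (-3)) = -4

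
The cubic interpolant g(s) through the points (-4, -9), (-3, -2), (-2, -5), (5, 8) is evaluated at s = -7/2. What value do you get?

-2699/672

L_0(-7/2) = (-1/2)·(-3/2)·(-17/2)/[(-1)·(-2)·(-9)] = 17/48
L_1(-7/2) = (1/2)·(-3/2)·(-17/2)/[(1)·(-1)·(-8)] = 51/64
L_2(-7/2) = (1/2)·(-1/2)·(-17/2)/[(2)·(1)·(-7)] = -17/112
L_3(-7/2) = (1/2)·(-1/2)·(-3/2)/[(9)·(8)·(7)] = 1/1344
Sum: (-9)·(17/48) + (-2)·(51/64) + (-5)·(-17/112) + 8·(1/1344) = -2699/672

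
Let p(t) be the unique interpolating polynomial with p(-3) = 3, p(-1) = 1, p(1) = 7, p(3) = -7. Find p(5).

Evaluate each Lagrange basis at t = 5:
L_0(5) = (6)·(4)·(2)/[(-2)·(-4)·(-6)] = -1
L_1(5) = (8)·(4)·(2)/[(2)·(-2)·(-4)] = 4
L_2(5) = (8)·(6)·(2)/[(4)·(2)·(-2)] = -6
L_3(5) = (8)·(6)·(4)/[(6)·(4)·(2)] = 4
Sum: 3·(-1) + 1·(4) + 7·(-6) + (-7)·(4) = -69

-69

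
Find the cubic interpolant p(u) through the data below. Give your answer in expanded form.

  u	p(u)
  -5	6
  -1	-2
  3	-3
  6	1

L_0(u) = (u + 1)(u - 3)(u - 6) / [-352] = -(1/352)u^3 + (1/44)u^2 - (9/352)u - 9/176
L_1(u) = (u + 5)(u - 3)(u - 6) / [112] = (1/112)u^3 - (1/28)u^2 - (27/112)u + 45/56
L_2(u) = (u + 5)(u + 1)(u - 6) / [-96] = -(1/96)u^3 + (31/96)u + 5/16
L_3(u) = (u + 5)(u + 1)(u - 3) / [231] = (1/231)u^3 + (1/77)u^2 - (13/231)u - 5/77
p(u) = 6·L_0 + (-2)·L_1 + (-3)·L_2 + 1·L_3
  6·L_0(u) = -(3/176)u^3 + (3/22)u^2 - (27/176)u - 27/88
  (-2)·L_1(u) = -(1/56)u^3 + (1/14)u^2 + (27/56)u - 45/28
  (-3)·L_2(u) = (1/32)u^3 - (31/32)u - 15/16
  1·L_3(u) = (1/231)u^3 + (1/77)u^2 - (13/231)u - 5/77
Adding term by term: (5/7392)u^3 + (17/77)u^2 - (5147/7392)u - 3593/1232

p(u) = (5/7392)u^3 + (17/77)u^2 - (5147/7392)u - 3593/1232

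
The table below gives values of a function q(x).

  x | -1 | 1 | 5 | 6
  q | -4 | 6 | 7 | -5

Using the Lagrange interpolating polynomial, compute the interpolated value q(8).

-1073/20

L_0(8) = (7)·(3)·(2)/[(-2)·(-6)·(-7)] = -1/2
L_1(8) = (9)·(3)·(2)/[(2)·(-4)·(-5)] = 27/20
L_2(8) = (9)·(7)·(2)/[(6)·(4)·(-1)] = -21/4
L_3(8) = (9)·(7)·(3)/[(7)·(5)·(1)] = 27/5
Sum: (-4)·(-1/2) + 6·(27/20) + 7·(-21/4) + (-5)·(27/5) = -1073/20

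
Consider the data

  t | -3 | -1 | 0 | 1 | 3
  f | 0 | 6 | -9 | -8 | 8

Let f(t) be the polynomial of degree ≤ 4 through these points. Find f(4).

-259/6

Using Newton's divided-difference form:
f[-3,-1] = (6 - 0) / (-1 - (-3)) = 3
f[-1,0] = (-9 - 6) / (0 - (-1)) = -15
f[0,1] = (-8 - (-9)) / (1 - 0) = 1
f[1,3] = (8 - (-8)) / (3 - 1) = 8
f[-3,-1,0] = (-15 - 3) / (0 - (-3)) = -6
f[-1,0,1] = (1 - (-15)) / (1 - (-1)) = 8
f[0,1,3] = (8 - 1) / (3 - 0) = 7/3
f[-3,-1,0,1] = (8 - (-6)) / (1 - (-3)) = 7/2
f[-1,0,1,3] = (7/3 - 8) / (3 - (-1)) = -17/12
f[-3,-1,0,1,3] = (-17/12 - 7/2) / (3 - (-3)) = -59/72
f(4) = 0 + 3·(7) + (-6)·(7)·(5) + (7/2)·(7)·(5)·(4) + (-59/72)·(7)·(5)·(4)·(3) = -259/6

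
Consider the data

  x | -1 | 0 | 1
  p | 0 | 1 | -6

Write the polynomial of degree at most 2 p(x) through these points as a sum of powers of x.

p(x) = -4x^2 - 3x + 1

Build the Lagrange basis polynomials:
L_0(x) = x(x - 1) / [2] = (1/2)x^2 - (1/2)x
L_1(x) = (x + 1)(x - 1) / [-1] = -x^2 + 1
L_2(x) = (x + 1)x / [2] = (1/2)x^2 + (1/2)x
p(x) = 0·L_0 + 1·L_1 + (-6)·L_2
  0·L_0(x) = 0
  1·L_1(x) = -x^2 + 1
  (-6)·L_2(x) = -3x^2 - 3x
Adding term by term: -4x^2 - 3x + 1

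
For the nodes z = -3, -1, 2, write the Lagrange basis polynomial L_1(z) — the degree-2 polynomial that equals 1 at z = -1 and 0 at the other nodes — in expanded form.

L_1(z) = -(1/6)z^2 - (1/6)z + 1

L_1(z) = (z + 3)(z - 2) / [(2)·(-3)]
       = (z^2 + z - 6) / (-6)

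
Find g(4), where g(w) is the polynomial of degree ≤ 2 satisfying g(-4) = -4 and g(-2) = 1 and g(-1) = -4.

Evaluate each Lagrange basis at w = 4:
L_0(4) = (6)·(5)/[(-2)·(-3)] = 5
L_1(4) = (8)·(5)/[(2)·(-1)] = -20
L_2(4) = (8)·(6)/[(3)·(1)] = 16
Sum: (-4)·(5) + 1·(-20) + (-4)·(16) = -104

-104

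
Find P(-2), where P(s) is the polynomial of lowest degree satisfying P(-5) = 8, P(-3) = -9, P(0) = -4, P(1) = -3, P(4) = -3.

L_0(-2) = (1)·(-2)·(-3)·(-6)/[(-2)·(-5)·(-6)·(-9)] = -1/15
L_1(-2) = (3)·(-2)·(-3)·(-6)/[(2)·(-3)·(-4)·(-7)] = 9/14
L_2(-2) = (3)·(1)·(-3)·(-6)/[(5)·(3)·(-1)·(-4)] = 9/10
L_3(-2) = (3)·(1)·(-2)·(-6)/[(6)·(4)·(1)·(-3)] = -1/2
L_4(-2) = (3)·(1)·(-2)·(-3)/[(9)·(7)·(4)·(3)] = 1/42
Sum: 8·(-1/15) + (-9)·(9/14) + (-4)·(9/10) + (-3)·(-1/2) + (-3)·(1/42) = -1783/210

-1783/210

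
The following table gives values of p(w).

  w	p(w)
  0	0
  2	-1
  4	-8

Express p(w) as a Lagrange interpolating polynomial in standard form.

p(w) = -(3/4)w^2 + w

Build the Lagrange basis polynomials:
L_0(w) = (w - 2)(w - 4) / [8] = (1/8)w^2 - (3/4)w + 1
L_1(w) = w(w - 4) / [-4] = -(1/4)w^2 + w
L_2(w) = w(w - 2) / [8] = (1/8)w^2 - (1/4)w
p(w) = 0·L_0 + (-1)·L_1 + (-8)·L_2
  0·L_0(w) = 0
  (-1)·L_1(w) = (1/4)w^2 - w
  (-8)·L_2(w) = -w^2 + 2w
Adding term by term: -(3/4)w^2 + w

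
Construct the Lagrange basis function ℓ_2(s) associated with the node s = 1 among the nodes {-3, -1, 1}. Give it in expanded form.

ℓ_2(s) = (s + 3)(s + 1) / [(4)·(2)]
       = (s^2 + 4s + 3) / (8)

ℓ_2(s) = (1/8)s^2 + (1/2)s + 3/8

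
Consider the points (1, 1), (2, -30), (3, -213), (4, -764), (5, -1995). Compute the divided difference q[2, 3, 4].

q[2,3] = (-213 - (-30)) / (3 - 2) = -183
q[3,4] = (-764 - (-213)) / (4 - 3) = -551
q[2,3,4] = (-551 - (-183)) / (4 - 2) = -184

-184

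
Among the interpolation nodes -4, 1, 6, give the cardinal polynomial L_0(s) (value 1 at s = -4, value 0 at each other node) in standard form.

L_0(s) = (1/50)s^2 - (7/50)s + 3/25

L_0(s) = (s - 1)(s - 6) / [(-5)·(-10)]
       = (s^2 - 7s + 6) / (50)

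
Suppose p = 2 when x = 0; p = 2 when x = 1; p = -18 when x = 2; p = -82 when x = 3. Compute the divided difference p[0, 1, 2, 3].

-4

p[0,1] = (2 - 2) / (1 - 0) = 0
p[1,2] = (-18 - 2) / (2 - 1) = -20
p[2,3] = (-82 - (-18)) / (3 - 2) = -64
p[0,1,2] = (-20 - 0) / (2 - 0) = -10
p[1,2,3] = (-64 - (-20)) / (3 - 1) = -22
p[0,1,2,3] = (-22 - (-10)) / (3 - 0) = -4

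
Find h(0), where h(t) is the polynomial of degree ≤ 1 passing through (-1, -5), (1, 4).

-1/2

Evaluate each Lagrange basis at t = 0:
L_0(0) = (-1)/[(-2)] = 1/2
L_1(0) = (1)/[(2)] = 1/2
Sum: (-5)·(1/2) + 4·(1/2) = -1/2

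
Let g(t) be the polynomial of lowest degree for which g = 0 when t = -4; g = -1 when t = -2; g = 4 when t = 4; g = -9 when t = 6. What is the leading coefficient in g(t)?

-13/120

L_0(t) = (t + 2)(t - 4)(t - 6) / [-160] = -(1/160)t^3 + (1/20)t^2 - (1/40)t - 3/10
L_1(t) = (t + 4)(t - 4)(t - 6) / [96] = (1/96)t^3 - (1/16)t^2 - (1/6)t + 1
L_2(t) = (t + 4)(t + 2)(t - 6) / [-96] = -(1/96)t^3 + (7/24)t + 1/2
L_3(t) = (t + 4)(t + 2)(t - 4) / [160] = (1/160)t^3 + (1/80)t^2 - (1/10)t - 1/5
g(t) = 0·L_0 + (-1)·L_1 + 4·L_2 + (-9)·L_3
Only the coefficient of t^3 is needed; take it from each L_i and combine:
0·(-1/160) + (-1)·(1/96) + 4·(-1/96) + (-9)·(1/160) = -13/120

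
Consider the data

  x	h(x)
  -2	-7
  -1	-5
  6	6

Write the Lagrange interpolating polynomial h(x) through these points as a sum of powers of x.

h(x) = -(3/56)x^2 + (103/56)x - 87/28

L_0(x) = (x + 1)(x - 6) / [8] = (1/8)x^2 - (5/8)x - 3/4
L_1(x) = (x + 2)(x - 6) / [-7] = -(1/7)x^2 + (4/7)x + 12/7
L_2(x) = (x + 2)(x + 1) / [56] = (1/56)x^2 + (3/56)x + 1/28
h(x) = (-7)·L_0 + (-5)·L_1 + 6·L_2
  (-7)·L_0(x) = -(7/8)x^2 + (35/8)x + 21/4
  (-5)·L_1(x) = (5/7)x^2 - (20/7)x - 60/7
  6·L_2(x) = (3/28)x^2 + (9/28)x + 3/14
Adding term by term: -(3/56)x^2 + (103/56)x - 87/28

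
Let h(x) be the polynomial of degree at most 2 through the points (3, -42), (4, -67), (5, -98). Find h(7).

-178

Evaluate each Lagrange basis at x = 7:
L_0(7) = (3)·(2)/[(-1)·(-2)] = 3
L_1(7) = (4)·(2)/[(1)·(-1)] = -8
L_2(7) = (4)·(3)/[(2)·(1)] = 6
Sum: (-42)·(3) + (-67)·(-8) + (-98)·(6) = -178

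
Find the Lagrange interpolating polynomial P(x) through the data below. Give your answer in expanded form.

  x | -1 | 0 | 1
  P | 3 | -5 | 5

L_0(x) = x(x - 1) / [2] = (1/2)x^2 - (1/2)x
L_1(x) = (x + 1)(x - 1) / [-1] = -x^2 + 1
L_2(x) = (x + 1)x / [2] = (1/2)x^2 + (1/2)x
P(x) = 3·L_0 + (-5)·L_1 + 5·L_2
  3·L_0(x) = (3/2)x^2 - (3/2)x
  (-5)·L_1(x) = 5x^2 - 5
  5·L_2(x) = (5/2)x^2 + (5/2)x
Adding term by term: 9x^2 + x - 5

P(x) = 9x^2 + x - 5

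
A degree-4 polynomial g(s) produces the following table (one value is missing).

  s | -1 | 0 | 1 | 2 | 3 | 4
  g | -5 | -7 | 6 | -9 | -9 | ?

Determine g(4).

135

The 5 known values determine g uniquely (degree ≤ 4).
L_0(4) = (4)·(3)·(2)·(1)/[(-1)·(-2)·(-3)·(-4)] = 1
L_1(4) = (5)·(3)·(2)·(1)/[(1)·(-1)·(-2)·(-3)] = -5
L_2(4) = (5)·(4)·(2)·(1)/[(2)·(1)·(-1)·(-2)] = 10
L_3(4) = (5)·(4)·(3)·(1)/[(3)·(2)·(1)·(-1)] = -10
L_4(4) = (5)·(4)·(3)·(2)/[(4)·(3)·(2)·(1)] = 5
Sum: (-5)·(1) + (-7)·(-5) + 6·(10) + (-9)·(-10) + (-9)·(5) = 135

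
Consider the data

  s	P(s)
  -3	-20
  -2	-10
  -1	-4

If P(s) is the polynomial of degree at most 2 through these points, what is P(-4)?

Evaluate each Lagrange basis at s = -4:
L_0(-4) = (-2)·(-3)/[(-1)·(-2)] = 3
L_1(-4) = (-1)·(-3)/[(1)·(-1)] = -3
L_2(-4) = (-1)·(-2)/[(2)·(1)] = 1
Sum: (-20)·(3) + (-10)·(-3) + (-4)·(1) = -34

-34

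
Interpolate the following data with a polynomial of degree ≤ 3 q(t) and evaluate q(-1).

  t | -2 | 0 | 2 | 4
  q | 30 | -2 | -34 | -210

5

Evaluate each Lagrange basis at t = -1:
L_0(-1) = (-1)·(-3)·(-5)/[(-2)·(-4)·(-6)] = 5/16
L_1(-1) = (1)·(-3)·(-5)/[(2)·(-2)·(-4)] = 15/16
L_2(-1) = (1)·(-1)·(-5)/[(4)·(2)·(-2)] = -5/16
L_3(-1) = (1)·(-1)·(-3)/[(6)·(4)·(2)] = 1/16
Sum: 30·(5/16) + (-2)·(15/16) + (-34)·(-5/16) + (-210)·(1/16) = 5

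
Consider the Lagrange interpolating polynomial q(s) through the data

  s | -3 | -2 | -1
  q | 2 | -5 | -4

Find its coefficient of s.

13

Build the Lagrange basis polynomials:
L_0(s) = (s + 2)(s + 1) / [2] = (1/2)s^2 + (3/2)s + 1
L_1(s) = (s + 3)(s + 1) / [-1] = -s^2 - 4s - 3
L_2(s) = (s + 3)(s + 2) / [2] = (1/2)s^2 + (5/2)s + 3
q(s) = 2·L_0 + (-5)·L_1 + (-4)·L_2
Only the coefficient of s is needed; take it from each L_i and combine:
2·(3/2) + (-5)·(-4) + (-4)·(5/2) = 13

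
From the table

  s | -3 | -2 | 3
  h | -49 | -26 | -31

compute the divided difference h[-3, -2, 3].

h[-3,-2] = (-26 - (-49)) / (-2 - (-3)) = 23
h[-2,3] = (-31 - (-26)) / (3 - (-2)) = -1
h[-3,-2,3] = (-1 - 23) / (3 - (-3)) = -4

-4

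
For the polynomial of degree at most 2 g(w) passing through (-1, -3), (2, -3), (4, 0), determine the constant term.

L_0(w) = (w - 2)(w - 4) / [15] = (1/15)w^2 - (2/5)w + 8/15
L_1(w) = (w + 1)(w - 4) / [-6] = -(1/6)w^2 + (1/2)w + 2/3
L_2(w) = (w + 1)(w - 2) / [10] = (1/10)w^2 - (1/10)w - 1/5
g(w) = (-3)·L_0 + (-3)·L_1 + 0·L_2
Only the constant term is needed; take it from each L_i and combine:
(-3)·(8/15) + (-3)·(2/3) + 0·(-1/5) = -18/5

-18/5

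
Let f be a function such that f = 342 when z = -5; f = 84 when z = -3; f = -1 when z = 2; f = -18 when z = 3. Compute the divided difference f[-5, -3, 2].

f[-5,-3] = (84 - 342) / (-3 - (-5)) = -129
f[-3,2] = (-1 - 84) / (2 - (-3)) = -17
f[-5,-3,2] = (-17 - (-129)) / (2 - (-5)) = 16

16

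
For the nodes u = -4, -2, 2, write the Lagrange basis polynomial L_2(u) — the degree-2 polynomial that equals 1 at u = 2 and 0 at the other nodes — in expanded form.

L_2(u) = (u + 4)(u + 2) / [(6)·(4)]
       = (u^2 + 6u + 8) / (24)

L_2(u) = (1/24)u^2 + (1/4)u + 1/3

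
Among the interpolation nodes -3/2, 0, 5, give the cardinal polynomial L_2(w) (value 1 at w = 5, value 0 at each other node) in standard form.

L_2(w) = (2/65)w^2 + (3/65)w

L_2(w) = (w + 3/2)w / [(13/2)·(5)]
       = (w^2 + (3/2)w) / (65/2)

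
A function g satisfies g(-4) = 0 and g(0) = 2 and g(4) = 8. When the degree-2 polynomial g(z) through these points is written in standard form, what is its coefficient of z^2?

1/8

The leading coefficient equals the top divided difference g[-4,0,4].
g[-4,0] = (2 - 0) / (0 - (-4)) = 1/2
g[0,4] = (8 - 2) / (4 - 0) = 3/2
g[-4,0,4] = (3/2 - 1/2) / (4 - (-4)) = 1/8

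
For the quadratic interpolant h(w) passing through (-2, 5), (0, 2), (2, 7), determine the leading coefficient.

The leading coefficient equals the top divided difference h[-2,0,2].
h[-2,0] = (2 - 5) / (0 - (-2)) = -3/2
h[0,2] = (7 - 2) / (2 - 0) = 5/2
h[-2,0,2] = (5/2 - (-3/2)) / (2 - (-2)) = 1

1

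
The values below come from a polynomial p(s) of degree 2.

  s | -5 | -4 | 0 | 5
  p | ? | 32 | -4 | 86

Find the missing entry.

56

The 3 known values determine p uniquely (degree ≤ 2).
Evaluate each Lagrange basis at s = -5:
L_0(-5) = (-5)·(-10)/[(-4)·(-9)] = 25/18
L_1(-5) = (-1)·(-10)/[(4)·(-5)] = -1/2
L_2(-5) = (-1)·(-5)/[(9)·(5)] = 1/9
Sum: 32·(25/18) + (-4)·(-1/2) + 86·(1/9) = 56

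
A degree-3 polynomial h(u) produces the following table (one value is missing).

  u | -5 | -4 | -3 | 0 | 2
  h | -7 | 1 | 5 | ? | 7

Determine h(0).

The 4 known values determine h uniquely (degree ≤ 3).
Evaluate each Lagrange basis at u = 0:
L_0(0) = (4)·(3)·(-2)/[(-1)·(-2)·(-7)] = 12/7
L_1(0) = (5)·(3)·(-2)/[(1)·(-1)·(-6)] = -5
L_2(0) = (5)·(4)·(-2)/[(2)·(1)·(-5)] = 4
L_3(0) = (5)·(4)·(3)/[(7)·(6)·(5)] = 2/7
Sum: (-7)·(12/7) + 1·(-5) + 5·(4) + 7·(2/7) = 5

5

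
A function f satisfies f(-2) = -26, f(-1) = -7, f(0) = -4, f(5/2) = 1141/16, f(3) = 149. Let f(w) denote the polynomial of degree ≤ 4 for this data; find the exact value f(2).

Using Newton's divided-difference form:
f[-2,-1] = (-7 - (-26)) / (-1 - (-2)) = 19
f[-1,0] = (-4 - (-7)) / (0 - (-1)) = 3
f[0,5/2] = (1141/16 - (-4)) / (5/2 - 0) = 241/8
f[5/2,3] = (149 - 1141/16) / (3 - 5/2) = 1243/8
f[-2,-1,0] = (3 - 19) / (0 - (-2)) = -8
f[-1,0,5/2] = (241/8 - 3) / (5/2 - (-1)) = 31/4
f[0,5/2,3] = (1243/8 - 241/8) / (3 - 0) = 167/4
f[-2,-1,0,5/2] = (31/4 - (-8)) / (5/2 - (-2)) = 7/2
f[-1,0,5/2,3] = (167/4 - 31/4) / (3 - (-1)) = 17/2
f[-2,-1,0,5/2,3] = (17/2 - 7/2) / (3 - (-2)) = 1
f(2) = -26 + 19·(4) + (-8)·(4)·(3) + (7/2)·(4)·(3)·(2) + 1·(4)·(3)·(2)·(-1/2) = 26

26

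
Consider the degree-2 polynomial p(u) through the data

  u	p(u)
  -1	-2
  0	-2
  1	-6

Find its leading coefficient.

Build the Lagrange basis polynomials:
L_0(u) = u(u - 1) / [2] = (1/2)u^2 - (1/2)u
L_1(u) = (u + 1)(u - 1) / [-1] = -u^2 + 1
L_2(u) = (u + 1)u / [2] = (1/2)u^2 + (1/2)u
p(u) = (-2)·L_0 + (-2)·L_1 + (-6)·L_2
Only the coefficient of u^2 is needed; take it from each L_i and combine:
(-2)·(1/2) + (-2)·(-1) + (-6)·(1/2) = -2

-2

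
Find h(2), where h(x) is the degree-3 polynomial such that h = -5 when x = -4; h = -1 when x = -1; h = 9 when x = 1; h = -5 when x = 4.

51/5

L_0(2) = (3)·(1)·(-2)/[(-3)·(-5)·(-8)] = 1/20
L_1(2) = (6)·(1)·(-2)/[(3)·(-2)·(-5)] = -2/5
L_2(2) = (6)·(3)·(-2)/[(5)·(2)·(-3)] = 6/5
L_3(2) = (6)·(3)·(1)/[(8)·(5)·(3)] = 3/20
Sum: (-5)·(1/20) + (-1)·(-2/5) + 9·(6/5) + (-5)·(3/20) = 51/5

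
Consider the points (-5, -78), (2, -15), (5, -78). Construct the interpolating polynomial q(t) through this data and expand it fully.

q(t) = -3t^2 - 3

Build the Lagrange basis polynomials:
L_0(t) = (t - 2)(t - 5) / [70] = (1/70)t^2 - (1/10)t + 1/7
L_1(t) = (t + 5)(t - 5) / [-21] = -(1/21)t^2 + 25/21
L_2(t) = (t + 5)(t - 2) / [30] = (1/30)t^2 + (1/10)t - 1/3
q(t) = (-78)·L_0 + (-15)·L_1 + (-78)·L_2
  (-78)·L_0(t) = -(39/35)t^2 + (39/5)t - 78/7
  (-15)·L_1(t) = (5/7)t^2 - 125/7
  (-78)·L_2(t) = -(13/5)t^2 - (39/5)t + 26
Adding term by term: -3t^2 - 3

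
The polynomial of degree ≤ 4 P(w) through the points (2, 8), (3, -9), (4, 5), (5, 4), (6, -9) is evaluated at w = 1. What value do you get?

Evaluate each Lagrange basis at w = 1:
L_0(1) = (-2)·(-3)·(-4)·(-5)/[(-1)·(-2)·(-3)·(-4)] = 5
L_1(1) = (-1)·(-3)·(-4)·(-5)/[(1)·(-1)·(-2)·(-3)] = -10
L_2(1) = (-1)·(-2)·(-4)·(-5)/[(2)·(1)·(-1)·(-2)] = 10
L_3(1) = (-1)·(-2)·(-3)·(-5)/[(3)·(2)·(1)·(-1)] = -5
L_4(1) = (-1)·(-2)·(-3)·(-4)/[(4)·(3)·(2)·(1)] = 1
Sum: 8·(5) + (-9)·(-10) + 5·(10) + 4·(-5) + (-9)·(1) = 151

151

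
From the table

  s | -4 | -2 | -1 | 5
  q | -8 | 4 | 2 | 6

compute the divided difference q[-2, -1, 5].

q[-2,-1] = (2 - 4) / (-1 - (-2)) = -2
q[-1,5] = (6 - 2) / (5 - (-1)) = 2/3
q[-2,-1,5] = (2/3 - (-2)) / (5 - (-2)) = 8/21

8/21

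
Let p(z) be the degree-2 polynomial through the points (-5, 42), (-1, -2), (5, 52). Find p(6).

Using Newton's divided-difference form:
p[-5,-1] = (-2 - 42) / (-1 - (-5)) = -11
p[-1,5] = (52 - (-2)) / (5 - (-1)) = 9
p[-5,-1,5] = (9 - (-11)) / (5 - (-5)) = 2
p(6) = 42 + (-11)·(11) + 2·(11)·(7) = 75

75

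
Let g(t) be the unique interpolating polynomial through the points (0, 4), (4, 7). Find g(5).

L_0(5) = (1)/[(-4)] = -1/4
L_1(5) = (5)/[(4)] = 5/4
Sum: 4·(-1/4) + 7·(5/4) = 31/4

31/4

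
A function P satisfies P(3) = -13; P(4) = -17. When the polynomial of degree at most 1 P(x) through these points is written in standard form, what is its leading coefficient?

L_0(x) = (x - 4) / [-1] = -x + 4
L_1(x) = (x - 3) / [1] = x - 3
P(x) = (-13)·L_0 + (-17)·L_1
Only the coefficient of x is needed; take it from each L_i and combine:
(-13)·(-1) + (-17)·(1) = -4

-4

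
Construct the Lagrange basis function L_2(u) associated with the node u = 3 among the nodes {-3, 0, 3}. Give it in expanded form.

L_2(u) = (u + 3)u / [(6)·(3)]
       = (u^2 + 3u) / (18)

L_2(u) = (1/18)u^2 + (1/6)u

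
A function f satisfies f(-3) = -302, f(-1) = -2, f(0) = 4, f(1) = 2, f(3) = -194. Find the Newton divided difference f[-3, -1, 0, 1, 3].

f[-3,-1] = (-2 - (-302)) / (-1 - (-3)) = 150
f[-1,0] = (4 - (-2)) / (0 - (-1)) = 6
f[0,1] = (2 - 4) / (1 - 0) = -2
f[1,3] = (-194 - 2) / (3 - 1) = -98
f[-3,-1,0] = (6 - 150) / (0 - (-3)) = -48
f[-1,0,1] = (-2 - 6) / (1 - (-1)) = -4
f[0,1,3] = (-98 - (-2)) / (3 - 0) = -32
f[-3,-1,0,1] = (-4 - (-48)) / (1 - (-3)) = 11
f[-1,0,1,3] = (-32 - (-4)) / (3 - (-1)) = -7
f[-3,-1,0,1,3] = (-7 - 11) / (3 - (-3)) = -3

-3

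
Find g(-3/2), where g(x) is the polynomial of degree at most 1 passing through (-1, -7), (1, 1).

-9

Evaluate each Lagrange basis at x = -3/2:
L_0(-3/2) = (-5/2)/[(-2)] = 5/4
L_1(-3/2) = (-1/2)/[(2)] = -1/4
Sum: (-7)·(5/4) + 1·(-1/4) = -9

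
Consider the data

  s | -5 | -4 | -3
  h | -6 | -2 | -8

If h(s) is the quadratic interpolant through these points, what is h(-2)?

-24

Using Newton's divided-difference form:
h[-5,-4] = (-2 - (-6)) / (-4 - (-5)) = 4
h[-4,-3] = (-8 - (-2)) / (-3 - (-4)) = -6
h[-5,-4,-3] = (-6 - 4) / (-3 - (-5)) = -5
h(-2) = -6 + 4·(3) + (-5)·(3)·(2) = -24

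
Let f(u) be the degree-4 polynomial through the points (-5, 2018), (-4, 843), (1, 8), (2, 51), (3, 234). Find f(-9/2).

21369/16

Evaluate each Lagrange basis at u = -9/2:
L_0(-9/2) = (-1/2)·(-11/2)·(-13/2)·(-15/2)/[(-1)·(-6)·(-7)·(-8)] = 715/1792
L_1(-9/2) = (1/2)·(-11/2)·(-13/2)·(-15/2)/[(1)·(-5)·(-6)·(-7)] = 143/224
L_2(-9/2) = (1/2)·(-1/2)·(-13/2)·(-15/2)/[(6)·(5)·(-1)·(-2)] = -13/64
L_3(-9/2) = (1/2)·(-1/2)·(-11/2)·(-15/2)/[(7)·(6)·(1)·(-1)] = 55/224
L_4(-9/2) = (1/2)·(-1/2)·(-11/2)·(-13/2)/[(8)·(7)·(2)·(1)] = -143/1792
Sum: 2018·(715/1792) + 843·(143/224) + 8·(-13/64) + 51·(55/224) + 234·(-143/1792) = 21369/16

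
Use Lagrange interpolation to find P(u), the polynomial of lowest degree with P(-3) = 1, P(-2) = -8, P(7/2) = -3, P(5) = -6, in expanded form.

P(u) = -(971/4004)u^3 + (65/56)u^2 + (11301/8008)u - 6727/572

Build the Lagrange basis polynomials:
L_0(u) = (u + 2)(u - 7/2)(u - 5) / [-52] = -(1/52)u^3 + (1/8)u^2 - (1/104)u - 35/52
L_1(u) = (u + 3)(u - 7/2)(u - 5) / [77/2] = (2/77)u^3 - (1/7)u^2 - (16/77)u + 15/11
L_2(u) = (u + 3)(u + 2)(u - 5) / [-429/8] = -(8/429)u^3 + (152/429)u + 80/143
L_3(u) = (u + 3)(u + 2)(u - 7/2) / [84] = (1/84)u^3 + (1/56)u^2 - (23/168)u - 1/4
P(u) = 1·L_0 + (-8)·L_1 + (-3)·L_2 + (-6)·L_3
  1·L_0(u) = -(1/52)u^3 + (1/8)u^2 - (1/104)u - 35/52
  (-8)·L_1(u) = -(16/77)u^3 + (8/7)u^2 + (128/77)u - 120/11
  (-3)·L_2(u) = (8/143)u^3 - (152/143)u - 240/143
  (-6)·L_3(u) = -(1/14)u^3 - (3/28)u^2 + (23/28)u + 3/2
Adding term by term: -(971/4004)u^3 + (65/56)u^2 + (11301/8008)u - 6727/572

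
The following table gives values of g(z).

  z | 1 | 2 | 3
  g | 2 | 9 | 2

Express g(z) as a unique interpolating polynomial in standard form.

g(z) = -7z^2 + 28z - 19

L_0(z) = (z - 2)(z - 3) / [2] = (1/2)z^2 - (5/2)z + 3
L_1(z) = (z - 1)(z - 3) / [-1] = -z^2 + 4z - 3
L_2(z) = (z - 1)(z - 2) / [2] = (1/2)z^2 - (3/2)z + 1
g(z) = 2·L_0 + 9·L_1 + 2·L_2
  2·L_0(z) = z^2 - 5z + 6
  9·L_1(z) = -9z^2 + 36z - 27
  2·L_2(z) = z^2 - 3z + 2
Adding term by term: -7z^2 + 28z - 19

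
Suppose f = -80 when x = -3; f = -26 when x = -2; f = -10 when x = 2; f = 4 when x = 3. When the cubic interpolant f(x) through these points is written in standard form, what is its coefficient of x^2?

Build the Lagrange basis polynomials:
L_0(x) = (x + 2)(x - 2)(x - 3) / [-30] = -(1/30)x^3 + (1/10)x^2 + (2/15)x - 2/5
L_1(x) = (x + 3)(x - 2)(x - 3) / [20] = (1/20)x^3 - (1/10)x^2 - (9/20)x + 9/10
L_2(x) = (x + 3)(x + 2)(x - 3) / [-20] = -(1/20)x^3 - (1/10)x^2 + (9/20)x + 9/10
L_3(x) = (x + 3)(x + 2)(x - 2) / [30] = (1/30)x^3 + (1/10)x^2 - (2/15)x - 2/5
f(x) = (-80)·L_0 + (-26)·L_1 + (-10)·L_2 + 4·L_3
Only the coefficient of x^2 is needed; take it from each L_i and combine:
(-80)·(1/10) + (-26)·(-1/10) + (-10)·(-1/10) + 4·(1/10) = -4

-4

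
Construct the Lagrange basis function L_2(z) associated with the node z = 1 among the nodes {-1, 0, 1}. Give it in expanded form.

L_2(z) = (1/2)z^2 + (1/2)z

L_2(z) = (z + 1)z / [(2)·(1)]
       = (z^2 + z) / (2)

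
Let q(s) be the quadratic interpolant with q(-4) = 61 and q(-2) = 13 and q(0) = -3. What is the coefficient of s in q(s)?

Build the Lagrange basis polynomials:
L_0(s) = (s + 2)s / [8] = (1/8)s^2 + (1/4)s
L_1(s) = (s + 4)s / [-4] = -(1/4)s^2 - s
L_2(s) = (s + 4)(s + 2) / [8] = (1/8)s^2 + (3/4)s + 1
q(s) = 61·L_0 + 13·L_1 + (-3)·L_2
Only the coefficient of s is needed; take it from each L_i and combine:
61·(1/4) + 13·(-1) + (-3)·(3/4) = 0

0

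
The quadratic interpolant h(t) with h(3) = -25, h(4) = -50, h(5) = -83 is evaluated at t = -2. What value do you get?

-20

L_0(-2) = (-6)·(-7)/[(-1)·(-2)] = 21
L_1(-2) = (-5)·(-7)/[(1)·(-1)] = -35
L_2(-2) = (-5)·(-6)/[(2)·(1)] = 15
Sum: (-25)·(21) + (-50)·(-35) + (-83)·(15) = -20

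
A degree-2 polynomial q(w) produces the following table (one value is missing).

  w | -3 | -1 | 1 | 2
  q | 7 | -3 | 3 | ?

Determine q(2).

12

The 3 known values determine q uniquely (degree ≤ 2).
L_0(2) = (3)·(1)/[(-2)·(-4)] = 3/8
L_1(2) = (5)·(1)/[(2)·(-2)] = -5/4
L_2(2) = (5)·(3)/[(4)·(2)] = 15/8
Sum: 7·(3/8) + (-3)·(-5/4) + 3·(15/8) = 12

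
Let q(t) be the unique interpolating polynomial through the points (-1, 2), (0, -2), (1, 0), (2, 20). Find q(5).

L_0(5) = (5)·(4)·(3)/[(-1)·(-2)·(-3)] = -10
L_1(5) = (6)·(4)·(3)/[(1)·(-1)·(-2)] = 36
L_2(5) = (6)·(5)·(3)/[(2)·(1)·(-1)] = -45
L_3(5) = (6)·(5)·(4)/[(3)·(2)·(1)] = 20
Sum: 2·(-10) + (-2)·(36) + 0 + 20·(20) = 308

308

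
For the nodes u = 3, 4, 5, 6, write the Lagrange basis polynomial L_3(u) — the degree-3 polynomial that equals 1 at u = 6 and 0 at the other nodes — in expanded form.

L_3(u) = (1/6)u^3 - 2u^2 + (47/6)u - 10

L_3(u) = (u - 3)(u - 4)(u - 5) / [(3)·(2)·(1)]
       = (u^3 - 12u^2 + 47u - 60) / (6)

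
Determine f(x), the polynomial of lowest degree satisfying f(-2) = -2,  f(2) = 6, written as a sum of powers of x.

L_0(x) = (x - 2) / [-4] = -(1/4)x + 1/2
L_1(x) = (x + 2) / [4] = (1/4)x + 1/2
f(x) = (-2)·L_0 + 6·L_1
  (-2)·L_0(x) = (1/2)x - 1
  6·L_1(x) = (3/2)x + 3
Adding term by term: 2x + 2

f(x) = 2x + 2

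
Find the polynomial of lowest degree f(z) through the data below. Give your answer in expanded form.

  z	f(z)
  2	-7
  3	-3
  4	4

f(z) = (3/2)z^2 - (7/2)z - 6

Newton's divided differences:
f[2,3] = (-3 - (-7)) / (3 - 2) = 4
f[3,4] = (4 - (-3)) / (4 - 3) = 7
f[2,3,4] = (7 - 4) / (4 - 2) = 3/2
f(z) = -7 + 4·(z - 2) + (3/2)·(z - 2)(z - 3)
Expanding: f(z) = (3/2)z^2 - (7/2)z - 6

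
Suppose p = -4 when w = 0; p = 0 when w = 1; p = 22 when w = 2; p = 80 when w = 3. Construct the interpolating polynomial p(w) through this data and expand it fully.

Newton's divided differences:
p[0,1] = (0 - (-4)) / (1 - 0) = 4
p[1,2] = (22 - 0) / (2 - 1) = 22
p[2,3] = (80 - 22) / (3 - 2) = 58
p[0,1,2] = (22 - 4) / (2 - 0) = 9
p[1,2,3] = (58 - 22) / (3 - 1) = 18
p[0,1,2,3] = (18 - 9) / (3 - 0) = 3
p(w) = -4 + 4·w + 9·w(w - 1) + 3·w(w - 1)(w - 2)
Expanding: p(w) = 3w^3 + w - 4

p(w) = 3w^3 + w - 4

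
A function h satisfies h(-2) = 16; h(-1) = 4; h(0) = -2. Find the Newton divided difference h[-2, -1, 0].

h[-2,-1] = (4 - 16) / (-1 - (-2)) = -12
h[-1,0] = (-2 - 4) / (0 - (-1)) = -6
h[-2,-1,0] = (-6 - (-12)) / (0 - (-2)) = 3

3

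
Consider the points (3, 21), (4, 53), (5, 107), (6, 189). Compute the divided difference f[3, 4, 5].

f[3,4] = (53 - 21) / (4 - 3) = 32
f[4,5] = (107 - 53) / (5 - 4) = 54
f[3,4,5] = (54 - 32) / (5 - 3) = 11

11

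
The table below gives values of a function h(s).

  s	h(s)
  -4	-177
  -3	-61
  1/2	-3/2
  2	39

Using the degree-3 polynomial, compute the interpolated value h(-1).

Using Newton's divided-difference form:
h[-4,-3] = (-61 - (-177)) / (-3 - (-4)) = 116
h[-3,1/2] = (-3/2 - (-61)) / (1/2 - (-3)) = 17
h[1/2,2] = (39 - (-3/2)) / (2 - 1/2) = 27
h[-4,-3,1/2] = (17 - 116) / (1/2 - (-4)) = -22
h[-3,1/2,2] = (27 - 17) / (2 - (-3)) = 2
h[-4,-3,1/2,2] = (2 - (-22)) / (2 - (-4)) = 4
h(-1) = -177 + 116·(3) + (-22)·(3)·(2) + 4·(3)·(2)·(-3/2) = 3

3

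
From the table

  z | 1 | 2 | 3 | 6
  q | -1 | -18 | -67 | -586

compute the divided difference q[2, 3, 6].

q[2,3] = (-67 - (-18)) / (3 - 2) = -49
q[3,6] = (-586 - (-67)) / (6 - 3) = -173
q[2,3,6] = (-173 - (-49)) / (6 - 2) = -31

-31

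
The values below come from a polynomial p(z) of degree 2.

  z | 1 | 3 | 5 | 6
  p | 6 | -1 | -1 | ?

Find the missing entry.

13/8

The 3 known values determine p uniquely (degree ≤ 2).
L_0(6) = (3)·(1)/[(-2)·(-4)] = 3/8
L_1(6) = (5)·(1)/[(2)·(-2)] = -5/4
L_2(6) = (5)·(3)/[(4)·(2)] = 15/8
Sum: 6·(3/8) + (-1)·(-5/4) + (-1)·(15/8) = 13/8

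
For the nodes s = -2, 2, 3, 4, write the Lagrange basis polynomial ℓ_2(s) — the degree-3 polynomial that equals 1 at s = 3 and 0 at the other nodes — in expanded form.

ℓ_2(s) = -(1/5)s^3 + (4/5)s^2 + (4/5)s - 16/5

ℓ_2(s) = (s + 2)(s - 2)(s - 4) / [(5)·(1)·(-1)]
       = (s^3 - 4s^2 - 4s + 16) / (-5)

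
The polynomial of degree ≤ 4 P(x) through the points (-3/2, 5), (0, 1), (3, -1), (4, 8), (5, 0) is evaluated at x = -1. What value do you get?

Evaluate each Lagrange basis at x = -1:
L_0(-1) = (-1)·(-4)·(-5)·(-6)/[(-3/2)·(-9/2)·(-11/2)·(-13/2)] = 640/1287
L_1(-1) = (1/2)·(-4)·(-5)·(-6)/[(3/2)·(-3)·(-4)·(-5)] = 2/3
L_2(-1) = (1/2)·(-1)·(-5)·(-6)/[(9/2)·(3)·(-1)·(-2)] = -5/9
L_3(-1) = (1/2)·(-1)·(-4)·(-6)/[(11/2)·(4)·(1)·(-1)] = 6/11
L_4(-1) = (1/2)·(-1)·(-4)·(-5)/[(13/2)·(5)·(2)·(1)] = -2/13
Sum: 5·(640/1287) + 1·(2/3) + (-1)·(-5/9) + 8·(6/11) + 0 = 3463/429

3463/429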